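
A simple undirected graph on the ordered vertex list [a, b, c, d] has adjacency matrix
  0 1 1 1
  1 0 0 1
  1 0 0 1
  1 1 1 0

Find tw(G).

2

A width-2 tree decomposition is:
Bags: B1 = {a, c, d}  B2 = {a, b, d}
Tree: B1–B2
Each bag holds 3 vertices, so the decomposition has width 2, which upper-bounds the treewidth. Conversely, {a, c, d} is a clique of size 3, and the vertices of any clique must share a bag in every tree decomposition; so some bag has ≥ 3 vertices and tw(G) ≥ 2. Combining the bounds, tw(G) = 2.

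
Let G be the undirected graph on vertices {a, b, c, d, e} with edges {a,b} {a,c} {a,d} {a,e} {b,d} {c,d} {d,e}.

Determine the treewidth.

2

A width-2 tree decomposition is:
Bags: B1 = {a, c, d}  B2 = {a, b, d}  B3 = {a, d, e}
Tree: B1–B2, B1–B3
The largest bag has 3 vertices, giving width 2; this decomposition certifies tw(G) ≤ 2. For the lower bound, the 3 vertices {a, d, e} are pairwise adjacent, and any tree decomposition puts a clique entirely inside one bag — forcing width ≥ 2. Combining the bounds, tw(G) = 2.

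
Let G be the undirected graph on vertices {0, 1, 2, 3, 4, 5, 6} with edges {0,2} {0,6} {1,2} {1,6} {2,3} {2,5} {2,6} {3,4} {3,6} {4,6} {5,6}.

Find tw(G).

2

A width-2 tree decomposition is:
Bags: B1 = {1, 2, 6}  B2 = {2, 3, 6}  B3 = {3, 4, 6}  B4 = {0, 2, 6}  B5 = {2, 5, 6}
Tree: B1–B2, B2–B3, B1–B4, B4–B5
Each bag holds 3 vertices, so the decomposition has width 2, which upper-bounds the treewidth. Conversely, {0, 2, 6} is a clique of size 3, and the vertices of any clique must share a bag in every tree decomposition; so some bag has ≥ 3 vertices and tw(G) ≥ 2. The upper and lower bounds meet at 2, so that is the treewidth.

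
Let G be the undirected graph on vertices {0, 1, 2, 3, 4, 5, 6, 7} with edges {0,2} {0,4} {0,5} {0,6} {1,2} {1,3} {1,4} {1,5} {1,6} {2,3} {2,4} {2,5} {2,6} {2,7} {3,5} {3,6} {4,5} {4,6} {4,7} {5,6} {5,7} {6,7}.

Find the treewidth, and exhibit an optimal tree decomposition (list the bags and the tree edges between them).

The largest bag has 5 vertices, giving width 4; this decomposition certifies tw(G) ≤ 4. Conversely, {1, 2, 3, 5, 6} is a clique of size 5, and the vertices of any clique must share a bag in every tree decomposition; so some bag has ≥ 5 vertices and tw(G) ≥ 4. Hence tw(G) = 4 exactly.

Treewidth 4.
One optimal decomposition is:
Bags: B1 = {2, 4, 5, 6, 7}  B2 = {1, 2, 4, 5, 6}  B3 = {1, 2, 3, 5, 6}  B4 = {0, 2, 4, 5, 6}
Tree: B1–B2, B2–B3, B2–B4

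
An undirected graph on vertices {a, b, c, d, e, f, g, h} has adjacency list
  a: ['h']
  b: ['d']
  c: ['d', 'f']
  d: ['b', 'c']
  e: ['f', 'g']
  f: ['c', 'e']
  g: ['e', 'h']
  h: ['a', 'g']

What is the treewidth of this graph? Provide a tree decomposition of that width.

Treewidth 1.
One optimal decomposition is:
Bags: B1 = {a, h}  B2 = {g, h}  B3 = {e, g}  B4 = {e, f}  B5 = {c, f}  B6 = {c, d}  B7 = {b, d}
Tree: B1–B2, B2–B3, B3–B4, B4–B5, B5–B6, B6–B7

Every bag has size at most 2, so the width is 2 − 1 = 1 and tw(G) ≤ 1. Since G has at least one edge (e.g. a–h), it is not an edgeless graph, so tw(G) ≥ 1. Hence tw(G) = 1 exactly.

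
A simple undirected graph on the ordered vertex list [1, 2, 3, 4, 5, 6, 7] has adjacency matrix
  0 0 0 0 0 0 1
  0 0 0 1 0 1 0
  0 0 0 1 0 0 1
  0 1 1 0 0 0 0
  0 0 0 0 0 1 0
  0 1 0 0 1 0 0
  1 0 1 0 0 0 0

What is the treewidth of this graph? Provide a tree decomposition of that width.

Treewidth 1.
One such decomposition:
Bags: B1 = {5, 6}  B2 = {2, 6}  B3 = {2, 4}  B4 = {3, 4}  B5 = {3, 7}  B6 = {1, 7}
Tree: B1–B2, B2–B3, B3–B4, B4–B5, B5–B6

Every bag has size at most 2, so the width is 2 − 1 = 1 and tw(G) ≤ 1. G has an edge, so its treewidth is at least 1. The upper and lower bounds meet at 1, so that is the treewidth.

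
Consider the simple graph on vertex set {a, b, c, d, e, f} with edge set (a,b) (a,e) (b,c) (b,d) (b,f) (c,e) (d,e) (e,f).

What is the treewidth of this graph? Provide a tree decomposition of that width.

Every bag has size at most 3, so the width is 3 − 1 = 2 and tw(G) ≤ 2. For the lower bound, G contains the cycle f–e–d–b–f, so G is not a forest; only forests have treewidth ≤ 1, hence tw(G) ≥ 2. Combining the bounds, tw(G) = 2.

Treewidth 2.
One optimal decomposition is:
Bags: B1 = {b, e, f}  B2 = {b, d, e}  B3 = {b, c, e}  B4 = {a, b, e}
Tree: B1–B2, B2–B3, B3–B4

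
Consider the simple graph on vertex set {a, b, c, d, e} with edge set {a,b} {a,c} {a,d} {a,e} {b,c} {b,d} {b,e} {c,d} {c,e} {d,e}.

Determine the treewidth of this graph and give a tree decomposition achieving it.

With just one bag of size 5, the width is 5 − 1 = 4, so tw(G) ≤ 4. For the lower bound, the 5 vertices {a, b, c, d, e} are pairwise adjacent, and any tree decomposition puts a clique entirely inside one bag — forcing width ≥ 4. Hence tw(G) = 4 exactly.

Treewidth 4.
One such decomposition:
Bags: B1 = {a, b, c, d, e}
Tree: (single bag)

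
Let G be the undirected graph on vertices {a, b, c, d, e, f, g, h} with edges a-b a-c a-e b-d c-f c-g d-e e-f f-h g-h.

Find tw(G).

2

A width-2 tree decomposition is:
Bags: B1 = {f, g, h}  B2 = {c, f, g}  B3 = {c, e, f}  B4 = {a, c, e}  B5 = {a, d, e}  B6 = {a, b, d}
Tree: B1–B2, B2–B3, B3–B4, B4–B5, B5–B6
Every bag has size at most 3, so the width is 3 − 1 = 2 and tw(G) ≤ 2. For the lower bound, G contains the cycle h–g–c–f–h, so G is not a forest; only forests have treewidth ≤ 1, hence tw(G) ≥ 2. Hence tw(G) = 2 exactly.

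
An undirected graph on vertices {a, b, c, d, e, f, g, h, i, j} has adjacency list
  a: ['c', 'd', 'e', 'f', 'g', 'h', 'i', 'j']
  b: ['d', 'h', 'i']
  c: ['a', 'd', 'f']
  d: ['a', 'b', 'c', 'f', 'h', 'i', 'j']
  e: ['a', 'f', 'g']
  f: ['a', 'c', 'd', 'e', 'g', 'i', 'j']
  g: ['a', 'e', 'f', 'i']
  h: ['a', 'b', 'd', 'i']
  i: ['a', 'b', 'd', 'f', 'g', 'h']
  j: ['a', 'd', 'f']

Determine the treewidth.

3

A width-3 tree decomposition is:
Bags: B1 = {a, d, f, i}  B2 = {a, d, h, i}  B3 = {a, c, d, f}  B4 = {b, d, h, i}  B5 = {a, d, f, j}  B6 = {a, f, g, i}  B7 = {a, e, f, g}
Tree: B1–B2, B1–B3, B2–B4, B3–B5, B1–B6, B6–B7
The largest bag has 4 vertices, giving width 3; this decomposition certifies tw(G) ≤ 3. Conversely, {a, d, h, i} is a clique of size 4, and the vertices of any clique must share a bag in every tree decomposition; so some bag has ≥ 4 vertices and tw(G) ≥ 3. Combining the bounds, tw(G) = 3.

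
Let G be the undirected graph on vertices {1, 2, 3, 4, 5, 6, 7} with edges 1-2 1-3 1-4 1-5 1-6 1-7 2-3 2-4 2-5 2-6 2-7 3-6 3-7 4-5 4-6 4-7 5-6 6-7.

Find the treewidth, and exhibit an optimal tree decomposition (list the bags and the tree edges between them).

Every bag has size at most 5, so the width is 5 − 1 = 4 and tw(G) ≤ 4. For the lower bound, the 5 vertices {1, 2, 3, 6, 7} are pairwise adjacent, and any tree decomposition puts a clique entirely inside one bag — forcing width ≥ 4. Combining the bounds, tw(G) = 4.

Treewidth 4.
Bags: B1 = {1, 2, 3, 6, 7}  B2 = {1, 2, 4, 6, 7}  B3 = {1, 2, 4, 5, 6}
Tree: B1–B2, B2–B3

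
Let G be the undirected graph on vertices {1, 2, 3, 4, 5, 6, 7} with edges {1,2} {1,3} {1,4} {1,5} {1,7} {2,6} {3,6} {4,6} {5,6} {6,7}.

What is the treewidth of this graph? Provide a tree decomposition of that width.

The largest bag has 3 vertices, giving width 2; this decomposition certifies tw(G) ≤ 2. The edges 6–4–1–2–6 form a cycle, so G is not a tree and its treewidth is at least 2. The upper and lower bounds meet at 2, so that is the treewidth.

Treewidth 2.
One such decomposition:
Bags: B1 = {1, 4, 6}  B2 = {1, 2, 6}  B3 = {1, 6, 7}  B4 = {1, 3, 6}  B5 = {1, 5, 6}
Tree: B1–B2, B2–B3, B3–B4, B4–B5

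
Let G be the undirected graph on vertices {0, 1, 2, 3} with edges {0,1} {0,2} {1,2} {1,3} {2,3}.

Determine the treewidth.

A width-2 tree decomposition is:
Bags: B1 = {1, 2, 3}  B2 = {0, 1, 2}
Tree: B1–B2
Each bag holds 3 vertices, so the decomposition has width 2, which upper-bounds the treewidth. On the other hand G contains the 3-clique {0, 1, 2}. A clique must lie in a single bag of any decomposition, so no decomposition can have width below 2. The upper and lower bounds meet at 2, so that is the treewidth.

2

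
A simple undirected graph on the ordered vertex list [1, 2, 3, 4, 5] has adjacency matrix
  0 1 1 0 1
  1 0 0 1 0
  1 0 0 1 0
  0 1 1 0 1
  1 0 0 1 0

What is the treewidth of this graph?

A width-2 tree decomposition is:
Bags: B1 = {1, 3, 4}  B2 = {1, 2, 4}  B3 = {1, 4, 5}
Tree: B1–B2, B2–B3
The largest bag has 3 vertices, giving width 2; this decomposition certifies tw(G) ≤ 2. For the lower bound, G contains the cycle 1–3–4–2–1, so G is not a forest; only forests have treewidth ≤ 1, hence tw(G) ≥ 2. Combining the bounds, tw(G) = 2.

2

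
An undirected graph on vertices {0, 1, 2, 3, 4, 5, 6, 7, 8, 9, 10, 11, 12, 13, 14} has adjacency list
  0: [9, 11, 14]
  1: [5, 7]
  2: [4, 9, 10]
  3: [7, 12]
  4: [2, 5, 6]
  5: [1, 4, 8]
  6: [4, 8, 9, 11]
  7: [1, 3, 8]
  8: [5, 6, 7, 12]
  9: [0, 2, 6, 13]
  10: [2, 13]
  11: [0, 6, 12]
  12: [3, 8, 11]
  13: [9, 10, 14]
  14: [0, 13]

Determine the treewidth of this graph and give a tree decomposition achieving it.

The largest bag has 4 vertices, giving width 3; this decomposition certifies tw(G) ≤ 3. For the lower bound: the 4 vertex sets {10,13,14}, {2}, {9}, {0,4,6,11} are disjoint, each induces a connected subgraph, and every pair is joined by at least one edge of G. Contracting each set to a single vertex therefore yields K_{4} as a minor, and since treewidth is minor-monotone, tw(G) ≥ tw(K_{4}) = 3. Therefore the treewidth is 3.

Treewidth 3.
One such decomposition:
Bags: B1 = {2, 10, 13, 14}  B2 = {2, 9, 13, 14}  B3 = {0, 2, 9, 14}  B4 = {0, 2, 4, 9}  B5 = {0, 4, 6, 9}  B6 = {0, 4, 6, 11}  B7 = {4, 5, 6, 11}  B8 = {5, 6, 8, 11}  B9 = {5, 8, 11, 12}  B10 = {1, 5, 8, 12}  B11 = {1, 7, 8, 12}  B12 = {1, 3, 7, 12}
Tree: B1–B2, B2–B3, B3–B4, B4–B5, B5–B6, B6–B7, B7–B8, B8–B9, B9–B10, B10–B11, B11–B12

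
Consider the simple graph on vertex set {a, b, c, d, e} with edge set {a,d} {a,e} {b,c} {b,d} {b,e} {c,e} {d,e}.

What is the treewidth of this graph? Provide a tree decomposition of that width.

Treewidth 2.
One such decomposition:
Bags: B1 = {a, d, e}  B2 = {b, d, e}  B3 = {b, c, e}
Tree: B1–B2, B2–B3

Each bag holds 3 vertices, so the decomposition has width 2, which upper-bounds the treewidth. Conversely, {a, d, e} is a clique of size 3, and the vertices of any clique must share a bag in every tree decomposition; so some bag has ≥ 3 vertices and tw(G) ≥ 2. Combining the bounds, tw(G) = 2.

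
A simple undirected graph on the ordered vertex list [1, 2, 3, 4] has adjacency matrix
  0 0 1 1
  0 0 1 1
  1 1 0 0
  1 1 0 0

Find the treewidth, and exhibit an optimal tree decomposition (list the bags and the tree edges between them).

Treewidth 2.
One such decomposition:
Bags: B1 = {1, 2, 4}  B2 = {1, 2, 3}
Tree: B1–B2

Every bag has size at most 3, so the width is 3 − 1 = 2 and tw(G) ≤ 2. For the lower bound, G contains the cycle 2–4–1–3–2, so G is not a forest; only forests have treewidth ≤ 1, hence tw(G) ≥ 2. Therefore the treewidth is 2.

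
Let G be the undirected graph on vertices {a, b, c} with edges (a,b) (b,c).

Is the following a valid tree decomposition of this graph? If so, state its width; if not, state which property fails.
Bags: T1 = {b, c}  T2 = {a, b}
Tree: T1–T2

Every vertex of G appears in some bag (union = {a, b, c}); every edge is covered by a bag; and for each vertex v the set of bags containing v is connected in the bag tree. The decomposition is therefore valid. The largest bag has 2 vertices, so the width is 1.

Yes; width 1.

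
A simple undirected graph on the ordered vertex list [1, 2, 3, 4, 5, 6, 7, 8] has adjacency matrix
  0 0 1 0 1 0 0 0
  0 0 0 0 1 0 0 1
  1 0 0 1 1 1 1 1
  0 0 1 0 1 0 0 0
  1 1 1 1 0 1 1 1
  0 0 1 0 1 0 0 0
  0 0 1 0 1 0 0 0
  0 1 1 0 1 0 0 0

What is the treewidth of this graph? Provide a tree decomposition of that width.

Treewidth 2.
Bags: B1 = {1, 3, 5}  B2 = {3, 5, 8}  B3 = {2, 5, 8}  B4 = {3, 4, 5}  B5 = {3, 5, 7}  B6 = {3, 5, 6}
Tree: B1–B2, B2–B3, B2–B4, B2–B5, B2–B6

Each bag holds 3 vertices, so the decomposition has width 2, which upper-bounds the treewidth. On the other hand G contains the 3-clique {2, 5, 8}. A clique must lie in a single bag of any decomposition, so no decomposition can have width below 2. Combining the bounds, tw(G) = 2.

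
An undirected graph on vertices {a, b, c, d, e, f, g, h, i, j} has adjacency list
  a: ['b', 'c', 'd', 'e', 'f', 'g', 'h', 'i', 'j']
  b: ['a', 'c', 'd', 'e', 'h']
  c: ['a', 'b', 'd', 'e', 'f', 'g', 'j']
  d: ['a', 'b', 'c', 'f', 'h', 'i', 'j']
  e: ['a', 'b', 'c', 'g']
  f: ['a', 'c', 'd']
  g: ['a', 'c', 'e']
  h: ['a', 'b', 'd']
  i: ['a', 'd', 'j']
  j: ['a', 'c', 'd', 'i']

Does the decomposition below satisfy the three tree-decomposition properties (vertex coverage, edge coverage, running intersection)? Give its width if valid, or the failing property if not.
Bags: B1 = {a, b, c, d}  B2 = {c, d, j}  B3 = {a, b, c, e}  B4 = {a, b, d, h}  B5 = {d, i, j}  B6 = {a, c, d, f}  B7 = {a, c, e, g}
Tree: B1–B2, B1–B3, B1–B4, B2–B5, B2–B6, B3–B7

A tree decomposition must satisfy three properties: every vertex lies in some bag; for every edge, both endpoints lie together in some bag; and for every vertex, the bags containing it form a connected subtree. Here edge (a,j) lies in no bag, so the decomposition is invalid.

No — edge (a,j) lies in no bag.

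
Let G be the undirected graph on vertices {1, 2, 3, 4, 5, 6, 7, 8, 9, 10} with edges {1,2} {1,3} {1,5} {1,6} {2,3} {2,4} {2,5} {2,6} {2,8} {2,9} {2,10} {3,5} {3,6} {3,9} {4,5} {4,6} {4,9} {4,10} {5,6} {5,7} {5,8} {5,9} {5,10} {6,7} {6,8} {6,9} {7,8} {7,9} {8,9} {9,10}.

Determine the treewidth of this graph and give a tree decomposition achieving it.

Treewidth 4.
One such decomposition:
Bags: B1 = {2, 4, 5, 6, 9}  B2 = {2, 3, 5, 6, 9}  B3 = {2, 4, 5, 9, 10}  B4 = {2, 5, 6, 8, 9}  B5 = {5, 6, 7, 8, 9}  B6 = {1, 2, 3, 5, 6}
Tree: B1–B2, B1–B3, B1–B4, B4–B5, B2–B6

Every bag has size at most 5, so the width is 5 − 1 = 4 and tw(G) ≤ 4. On the other hand G contains the 5-clique {2, 4, 5, 9, 10}. A clique must lie in a single bag of any decomposition, so no decomposition can have width below 4. The upper and lower bounds meet at 4, so that is the treewidth.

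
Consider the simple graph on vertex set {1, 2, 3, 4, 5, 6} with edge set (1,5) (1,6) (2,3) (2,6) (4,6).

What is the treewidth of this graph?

1

A width-1 tree decomposition is:
Bags: B1 = {4, 6}  B2 = {1, 6}  B3 = {1, 5}  B4 = {2, 6}  B5 = {2, 3}
Tree: B1–B2, B2–B3, B1–B4, B4–B5
Each bag holds 2 vertices, so the decomposition has width 1, which upper-bounds the treewidth. Since G has at least one edge (e.g. 6–4), it is not an edgeless graph, so tw(G) ≥ 1. Hence tw(G) = 1 exactly.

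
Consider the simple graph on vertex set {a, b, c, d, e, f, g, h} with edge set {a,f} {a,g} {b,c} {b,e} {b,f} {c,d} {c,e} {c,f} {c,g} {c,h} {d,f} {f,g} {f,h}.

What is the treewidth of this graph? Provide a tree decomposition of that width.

The largest bag has 3 vertices, giving width 2; this decomposition certifies tw(G) ≤ 2. Conversely, {b, c, e} is a clique of size 3, and the vertices of any clique must share a bag in every tree decomposition; so some bag has ≥ 3 vertices and tw(G) ≥ 2. Combining the bounds, tw(G) = 2.

Treewidth 2.
One optimal decomposition is:
Bags: B1 = {c, d, f}  B2 = {c, f, g}  B3 = {c, f, h}  B4 = {a, f, g}  B5 = {b, c, f}  B6 = {b, c, e}
Tree: B1–B2, B1–B3, B2–B4, B1–B5, B5–B6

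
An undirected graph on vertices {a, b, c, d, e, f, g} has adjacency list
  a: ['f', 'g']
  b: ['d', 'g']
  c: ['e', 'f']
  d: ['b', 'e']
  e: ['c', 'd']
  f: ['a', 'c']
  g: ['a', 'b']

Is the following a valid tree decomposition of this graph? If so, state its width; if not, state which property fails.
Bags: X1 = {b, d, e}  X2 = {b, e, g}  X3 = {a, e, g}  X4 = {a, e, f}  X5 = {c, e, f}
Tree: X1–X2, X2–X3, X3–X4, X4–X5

Checking the three conditions: (i) the bags cover all of {a, b, c, d, e, f, g}; (ii) for each edge, some bag contains both endpoints; (iii) the bags containing any fixed vertex form a subtree. All hold, so the decomposition is valid with width 3 − 1 = 2.

Yes; width 2.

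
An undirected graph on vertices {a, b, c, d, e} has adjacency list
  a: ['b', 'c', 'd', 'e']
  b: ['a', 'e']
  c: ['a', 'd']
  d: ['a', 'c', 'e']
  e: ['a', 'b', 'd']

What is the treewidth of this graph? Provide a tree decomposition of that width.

The largest bag has 3 vertices, giving width 2; this decomposition certifies tw(G) ≤ 2. On the other hand G contains the 3-clique {a, d, e}. A clique must lie in a single bag of any decomposition, so no decomposition can have width below 2. Therefore the treewidth is 2.

Treewidth 2.
One optimal decomposition is:
Bags: B1 = {a, c, d}  B2 = {a, d, e}  B3 = {a, b, e}
Tree: B1–B2, B2–B3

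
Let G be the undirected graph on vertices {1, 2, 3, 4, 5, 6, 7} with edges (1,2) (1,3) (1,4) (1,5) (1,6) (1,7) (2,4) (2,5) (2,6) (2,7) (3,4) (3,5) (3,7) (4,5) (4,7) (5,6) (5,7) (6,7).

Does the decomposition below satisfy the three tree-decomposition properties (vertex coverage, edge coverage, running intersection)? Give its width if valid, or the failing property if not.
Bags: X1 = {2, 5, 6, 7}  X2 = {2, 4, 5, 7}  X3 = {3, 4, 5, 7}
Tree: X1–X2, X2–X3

No — vertex 1 appears in no bag.

A tree decomposition must satisfy three properties: every vertex lies in some bag; for every edge, both endpoints lie together in some bag; and for every vertex, the bags containing it form a connected subtree. Here vertex 1 appears in no bag, so the decomposition is invalid.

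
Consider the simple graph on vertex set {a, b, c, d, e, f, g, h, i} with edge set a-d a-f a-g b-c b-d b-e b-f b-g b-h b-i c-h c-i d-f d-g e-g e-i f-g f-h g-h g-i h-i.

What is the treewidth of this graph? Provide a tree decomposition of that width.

Treewidth 3.
One such decomposition:
Bags: B1 = {b, f, g, h}  B2 = {b, g, h, i}  B3 = {b, d, f, g}  B4 = {b, e, g, i}  B5 = {b, c, h, i}  B6 = {a, d, f, g}
Tree: B1–B2, B1–B3, B2–B4, B2–B5, B3–B6

Every bag has size at most 4, so the width is 4 − 1 = 3 and tw(G) ≤ 3. For the lower bound, the 4 vertices {a, d, f, g} are pairwise adjacent, and any tree decomposition puts a clique entirely inside one bag — forcing width ≥ 3. Therefore the treewidth is 3.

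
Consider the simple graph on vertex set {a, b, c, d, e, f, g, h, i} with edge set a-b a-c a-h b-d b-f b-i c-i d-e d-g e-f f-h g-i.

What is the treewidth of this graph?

A width-3 tree decomposition is:
Bags: B1 = {a, c, g, i}  B2 = {a, b, g, i}  B3 = {a, b, d, g}  B4 = {a, b, d, h}  B5 = {b, d, f, h}  B6 = {d, e, f, h}
Tree: B1–B2, B2–B3, B3–B4, B4–B5, B5–B6
The largest bag has 4 vertices, giving width 3; this decomposition certifies tw(G) ≤ 3. For the lower bound: the 4 vertex sets {c,g,i}, {a}, {b}, {d,e,f,h} are disjoint, each induces a connected subgraph, and every pair is joined by at least one edge of G. Contracting each set to a single vertex therefore yields K_{4} as a minor, and since treewidth is minor-monotone, tw(G) ≥ tw(K_{4}) = 3. Therefore the treewidth is 3.

3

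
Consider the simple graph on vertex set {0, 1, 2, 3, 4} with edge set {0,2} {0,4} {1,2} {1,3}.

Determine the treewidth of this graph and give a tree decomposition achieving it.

Each bag holds 2 vertices, so the decomposition has width 1, which upper-bounds the treewidth. G has an edge, so its treewidth is at least 1. Combining the bounds, tw(G) = 1.

Treewidth 1.
One such decomposition:
Bags: B1 = {0, 4}  B2 = {0, 2}  B3 = {1, 2}  B4 = {1, 3}
Tree: B1–B2, B2–B3, B3–B4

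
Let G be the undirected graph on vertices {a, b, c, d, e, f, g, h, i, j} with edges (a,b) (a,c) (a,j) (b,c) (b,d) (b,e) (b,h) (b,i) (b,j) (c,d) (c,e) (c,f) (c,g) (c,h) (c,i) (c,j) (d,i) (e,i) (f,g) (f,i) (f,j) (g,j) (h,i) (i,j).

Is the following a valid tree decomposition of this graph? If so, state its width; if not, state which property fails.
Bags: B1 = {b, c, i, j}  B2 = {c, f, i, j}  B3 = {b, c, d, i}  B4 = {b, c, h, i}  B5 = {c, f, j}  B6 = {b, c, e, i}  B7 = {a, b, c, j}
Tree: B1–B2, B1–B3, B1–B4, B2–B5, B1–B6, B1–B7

No — vertex g appears in no bag.

A tree decomposition must satisfy three properties: every vertex lies in some bag; for every edge, both endpoints lie together in some bag; and for every vertex, the bags containing it form a connected subtree. Here vertex g appears in no bag, so the decomposition is invalid.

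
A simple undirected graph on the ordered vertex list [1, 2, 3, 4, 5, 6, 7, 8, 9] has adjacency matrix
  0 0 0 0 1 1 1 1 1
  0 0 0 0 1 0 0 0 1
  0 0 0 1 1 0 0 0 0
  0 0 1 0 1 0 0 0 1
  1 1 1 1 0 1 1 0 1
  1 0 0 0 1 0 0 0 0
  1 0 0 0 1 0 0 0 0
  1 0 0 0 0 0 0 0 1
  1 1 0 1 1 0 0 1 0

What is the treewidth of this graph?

2

A width-2 tree decomposition is:
Bags: B1 = {1, 5, 9}  B2 = {1, 8, 9}  B3 = {1, 5, 7}  B4 = {1, 5, 6}  B5 = {4, 5, 9}  B6 = {3, 4, 5}  B7 = {2, 5, 9}
Tree: B1–B2, B1–B3, B1–B4, B1–B5, B5–B6, B5–B7
Every bag has size at most 3, so the width is 3 − 1 = 2 and tw(G) ≤ 2. On the other hand G contains the 3-clique {1, 8, 9}. A clique must lie in a single bag of any decomposition, so no decomposition can have width below 2. Hence tw(G) = 2 exactly.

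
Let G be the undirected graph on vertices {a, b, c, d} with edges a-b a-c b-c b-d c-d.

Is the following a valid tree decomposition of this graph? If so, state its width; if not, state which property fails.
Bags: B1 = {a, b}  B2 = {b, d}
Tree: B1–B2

No — vertex c appears in no bag.

A tree decomposition must satisfy three properties: every vertex lies in some bag; for every edge, both endpoints lie together in some bag; and for every vertex, the bags containing it form a connected subtree. Here vertex c appears in no bag, so the decomposition is invalid.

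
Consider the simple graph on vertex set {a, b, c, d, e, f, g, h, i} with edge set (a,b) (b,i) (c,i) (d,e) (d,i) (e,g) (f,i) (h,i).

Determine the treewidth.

A width-1 tree decomposition is:
Bags: B1 = {c, i}  B2 = {h, i}  B3 = {d, i}  B4 = {d, e}  B5 = {b, i}  B6 = {f, i}  B7 = {a, b}  B8 = {e, g}
Tree: B1–B2, B2–B3, B3–B4, B3–B5, B5–B6, B5–B7, B4–B8
Each bag holds 2 vertices, so the decomposition has width 1, which upper-bounds the treewidth. G has an edge, so its treewidth is at least 1. Therefore the treewidth is 1.

1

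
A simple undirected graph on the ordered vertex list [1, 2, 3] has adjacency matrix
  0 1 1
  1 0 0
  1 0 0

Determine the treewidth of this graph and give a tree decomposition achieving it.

Every bag has size at most 2, so the width is 2 − 1 = 1 and tw(G) ≤ 1. Since G has at least one edge (e.g. 3–1), it is not an edgeless graph, so tw(G) ≥ 1. Therefore the treewidth is 1.

Treewidth 1.
One optimal decomposition is:
Bags: B1 = {1, 3}  B2 = {1, 2}
Tree: B1–B2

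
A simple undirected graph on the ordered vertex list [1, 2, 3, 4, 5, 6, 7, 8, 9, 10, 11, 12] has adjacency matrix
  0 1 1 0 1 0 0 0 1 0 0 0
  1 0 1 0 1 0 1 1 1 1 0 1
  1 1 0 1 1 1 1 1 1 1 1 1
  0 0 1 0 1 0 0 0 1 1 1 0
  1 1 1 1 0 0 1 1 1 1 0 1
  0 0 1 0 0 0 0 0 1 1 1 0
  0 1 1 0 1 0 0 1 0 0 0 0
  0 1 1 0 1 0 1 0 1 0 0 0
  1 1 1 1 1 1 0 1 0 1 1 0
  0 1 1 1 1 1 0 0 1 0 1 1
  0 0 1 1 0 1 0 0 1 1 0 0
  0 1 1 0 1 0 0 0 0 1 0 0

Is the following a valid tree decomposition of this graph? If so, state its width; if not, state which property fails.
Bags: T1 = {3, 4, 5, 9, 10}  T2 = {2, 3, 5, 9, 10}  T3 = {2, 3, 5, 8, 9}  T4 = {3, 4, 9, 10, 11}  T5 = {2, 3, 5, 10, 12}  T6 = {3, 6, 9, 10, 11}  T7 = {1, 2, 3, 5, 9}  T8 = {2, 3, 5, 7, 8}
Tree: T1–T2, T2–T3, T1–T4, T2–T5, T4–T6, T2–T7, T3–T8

Checking the three conditions: (i) the bags cover all of {1, 2, 3, 4, 5, 6, 7, 8, 9, 10, 11, 12}; (ii) for each edge, some bag contains both endpoints; (iii) the bags containing any fixed vertex form a subtree. All hold, so the decomposition is valid with width 5 − 1 = 4.

Yes; width 4.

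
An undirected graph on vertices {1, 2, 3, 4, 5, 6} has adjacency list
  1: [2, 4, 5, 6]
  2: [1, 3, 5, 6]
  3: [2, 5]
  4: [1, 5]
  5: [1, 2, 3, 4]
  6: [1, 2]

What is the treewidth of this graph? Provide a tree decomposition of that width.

Treewidth 2.
Bags: B1 = {1, 2, 5}  B2 = {2, 3, 5}  B3 = {1, 2, 6}  B4 = {1, 4, 5}
Tree: B1–B2, B1–B3, B1–B4

The largest bag has 3 vertices, giving width 2; this decomposition certifies tw(G) ≤ 2. Conversely, {1, 2, 5} is a clique of size 3, and the vertices of any clique must share a bag in every tree decomposition; so some bag has ≥ 3 vertices and tw(G) ≥ 2. The upper and lower bounds meet at 2, so that is the treewidth.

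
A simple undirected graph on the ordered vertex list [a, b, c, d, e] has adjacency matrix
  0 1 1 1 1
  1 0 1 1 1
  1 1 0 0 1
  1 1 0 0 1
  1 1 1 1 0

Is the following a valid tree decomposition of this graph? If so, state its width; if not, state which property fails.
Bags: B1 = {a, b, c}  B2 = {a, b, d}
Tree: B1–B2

No — vertex e appears in no bag.

A tree decomposition must satisfy three properties: every vertex lies in some bag; for every edge, both endpoints lie together in some bag; and for every vertex, the bags containing it form a connected subtree. Here vertex e appears in no bag, so the decomposition is invalid.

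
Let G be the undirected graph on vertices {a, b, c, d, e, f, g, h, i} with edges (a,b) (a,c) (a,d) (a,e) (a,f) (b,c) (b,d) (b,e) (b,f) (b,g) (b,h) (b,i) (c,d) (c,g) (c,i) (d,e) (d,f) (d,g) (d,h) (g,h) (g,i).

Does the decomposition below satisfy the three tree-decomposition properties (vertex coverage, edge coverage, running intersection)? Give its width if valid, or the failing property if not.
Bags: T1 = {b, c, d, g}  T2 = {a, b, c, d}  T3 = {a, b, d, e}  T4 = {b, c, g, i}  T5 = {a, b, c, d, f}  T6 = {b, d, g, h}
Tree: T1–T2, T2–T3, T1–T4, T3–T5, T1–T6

No — bags containing vertex c are not connected in the tree.

A tree decomposition must satisfy three properties: every vertex lies in some bag; for every edge, both endpoints lie together in some bag; and for every vertex, the bags containing it form a connected subtree. Here bags containing vertex c are not connected in the tree, so the decomposition is invalid.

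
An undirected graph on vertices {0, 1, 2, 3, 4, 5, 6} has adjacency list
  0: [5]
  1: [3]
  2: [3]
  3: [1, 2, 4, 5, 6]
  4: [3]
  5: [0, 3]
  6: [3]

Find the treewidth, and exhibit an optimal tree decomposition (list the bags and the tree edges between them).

Treewidth 1.
Bags: B1 = {1, 3}  B2 = {3, 5}  B3 = {0, 5}  B4 = {3, 4}  B5 = {2, 3}  B6 = {3, 6}
Tree: B1–B2, B2–B3, B1–B4, B2–B5, B1–B6

Every bag has size at most 2, so the width is 2 − 1 = 1 and tw(G) ≤ 1. G has an edge, so its treewidth is at least 1. The upper and lower bounds meet at 1, so that is the treewidth.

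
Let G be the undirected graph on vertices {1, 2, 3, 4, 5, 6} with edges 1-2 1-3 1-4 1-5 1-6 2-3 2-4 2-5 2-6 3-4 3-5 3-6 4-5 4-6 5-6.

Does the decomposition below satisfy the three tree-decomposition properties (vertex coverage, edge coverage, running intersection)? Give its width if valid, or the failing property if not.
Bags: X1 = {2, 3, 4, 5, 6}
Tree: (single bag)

No — vertex 1 appears in no bag.

A tree decomposition must satisfy three properties: every vertex lies in some bag; for every edge, both endpoints lie together in some bag; and for every vertex, the bags containing it form a connected subtree. Here vertex 1 appears in no bag, so the decomposition is invalid.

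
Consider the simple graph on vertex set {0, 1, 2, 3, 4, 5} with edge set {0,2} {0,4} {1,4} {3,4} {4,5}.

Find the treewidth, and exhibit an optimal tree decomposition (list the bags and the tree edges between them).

Every bag has size at most 2, so the width is 2 − 1 = 1 and tw(G) ≤ 1. Any graph with an edge has treewidth ≥ 1, and G has the edge 3–4. Therefore the treewidth is 1.

Treewidth 1.
One such decomposition:
Bags: B1 = {3, 4}  B2 = {0, 4}  B3 = {4, 5}  B4 = {1, 4}  B5 = {0, 2}
Tree: B1–B2, B1–B3, B1–B4, B2–B5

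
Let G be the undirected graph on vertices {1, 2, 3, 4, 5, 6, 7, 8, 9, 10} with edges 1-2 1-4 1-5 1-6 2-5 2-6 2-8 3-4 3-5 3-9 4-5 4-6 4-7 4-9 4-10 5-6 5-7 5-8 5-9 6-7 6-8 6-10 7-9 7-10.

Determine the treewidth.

3

A width-3 tree decomposition is:
Bags: B1 = {4, 5, 7, 9}  B2 = {4, 5, 6, 7}  B3 = {1, 4, 5, 6}  B4 = {3, 4, 5, 9}  B5 = {4, 6, 7, 10}  B6 = {1, 2, 5, 6}  B7 = {2, 5, 6, 8}
Tree: B1–B2, B2–B3, B1–B4, B2–B5, B3–B6, B6–B7
Each bag holds 4 vertices, so the decomposition has width 3, which upper-bounds the treewidth. On the other hand G contains the 4-clique {4, 6, 7, 10}. A clique must lie in a single bag of any decomposition, so no decomposition can have width below 3. Hence tw(G) = 3 exactly.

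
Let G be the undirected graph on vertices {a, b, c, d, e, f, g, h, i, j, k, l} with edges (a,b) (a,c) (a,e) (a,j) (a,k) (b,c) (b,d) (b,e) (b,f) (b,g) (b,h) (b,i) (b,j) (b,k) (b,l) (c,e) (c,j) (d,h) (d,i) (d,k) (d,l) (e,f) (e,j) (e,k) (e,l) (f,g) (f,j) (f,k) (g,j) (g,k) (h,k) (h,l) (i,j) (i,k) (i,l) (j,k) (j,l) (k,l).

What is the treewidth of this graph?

A width-4 tree decomposition is:
Bags: B1 = {b, i, j, k, l}  B2 = {b, d, i, k, l}  B3 = {b, e, j, k, l}  B4 = {a, b, e, j, k}  B5 = {b, e, f, j, k}  B6 = {b, d, h, k, l}  B7 = {a, b, c, e, j}  B8 = {b, f, g, j, k}
Tree: B1–B2, B1–B3, B3–B4, B4–B5, B2–B6, B4–B7, B5–B8
Each bag holds 5 vertices, so the decomposition has width 4, which upper-bounds the treewidth. Conversely, {a, b, c, e, j} is a clique of size 5, and the vertices of any clique must share a bag in every tree decomposition; so some bag has ≥ 5 vertices and tw(G) ≥ 4. Therefore the treewidth is 4.

4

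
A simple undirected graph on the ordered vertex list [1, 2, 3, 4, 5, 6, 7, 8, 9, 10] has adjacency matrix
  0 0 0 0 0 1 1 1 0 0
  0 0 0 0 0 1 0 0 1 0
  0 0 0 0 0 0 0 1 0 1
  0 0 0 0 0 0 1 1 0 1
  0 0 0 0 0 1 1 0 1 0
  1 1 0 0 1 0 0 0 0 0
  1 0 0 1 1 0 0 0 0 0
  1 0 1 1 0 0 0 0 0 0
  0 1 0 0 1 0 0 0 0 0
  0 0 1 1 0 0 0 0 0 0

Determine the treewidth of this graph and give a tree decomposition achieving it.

Treewidth 2.
Bags: B1 = {2, 5, 9}  B2 = {2, 5, 6}  B3 = {5, 6, 7}  B4 = {1, 6, 7}  B5 = {1, 4, 7}  B6 = {1, 4, 8}  B7 = {4, 8, 10}  B8 = {3, 8, 10}
Tree: B1–B2, B2–B3, B3–B4, B4–B5, B5–B6, B6–B7, B7–B8

The largest bag has 3 vertices, giving width 2; this decomposition certifies tw(G) ≤ 2. For the lower bound, G contains the cycle 9–2–6–5–9, so G is not a forest; only forests have treewidth ≤ 1, hence tw(G) ≥ 2. The upper and lower bounds meet at 2, so that is the treewidth.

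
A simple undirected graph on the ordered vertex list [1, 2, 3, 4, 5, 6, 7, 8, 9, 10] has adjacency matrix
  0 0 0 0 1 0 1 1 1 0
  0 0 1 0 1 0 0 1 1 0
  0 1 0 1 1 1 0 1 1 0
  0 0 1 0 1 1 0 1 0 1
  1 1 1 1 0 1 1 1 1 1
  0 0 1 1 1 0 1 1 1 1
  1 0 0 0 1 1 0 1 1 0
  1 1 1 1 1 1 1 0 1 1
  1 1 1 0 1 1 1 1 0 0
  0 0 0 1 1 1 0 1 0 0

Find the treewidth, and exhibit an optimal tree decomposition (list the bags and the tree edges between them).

Every bag has size at most 5, so the width is 5 − 1 = 4 and tw(G) ≤ 4. Conversely, {1, 5, 7, 8, 9} is a clique of size 5, and the vertices of any clique must share a bag in every tree decomposition; so some bag has ≥ 5 vertices and tw(G) ≥ 4. Hence tw(G) = 4 exactly.

Treewidth 4.
One optimal decomposition is:
Bags: B1 = {3, 4, 5, 6, 8}  B2 = {3, 5, 6, 8, 9}  B3 = {2, 3, 5, 8, 9}  B4 = {5, 6, 7, 8, 9}  B5 = {4, 5, 6, 8, 10}  B6 = {1, 5, 7, 8, 9}
Tree: B1–B2, B2–B3, B2–B4, B1–B5, B4–B6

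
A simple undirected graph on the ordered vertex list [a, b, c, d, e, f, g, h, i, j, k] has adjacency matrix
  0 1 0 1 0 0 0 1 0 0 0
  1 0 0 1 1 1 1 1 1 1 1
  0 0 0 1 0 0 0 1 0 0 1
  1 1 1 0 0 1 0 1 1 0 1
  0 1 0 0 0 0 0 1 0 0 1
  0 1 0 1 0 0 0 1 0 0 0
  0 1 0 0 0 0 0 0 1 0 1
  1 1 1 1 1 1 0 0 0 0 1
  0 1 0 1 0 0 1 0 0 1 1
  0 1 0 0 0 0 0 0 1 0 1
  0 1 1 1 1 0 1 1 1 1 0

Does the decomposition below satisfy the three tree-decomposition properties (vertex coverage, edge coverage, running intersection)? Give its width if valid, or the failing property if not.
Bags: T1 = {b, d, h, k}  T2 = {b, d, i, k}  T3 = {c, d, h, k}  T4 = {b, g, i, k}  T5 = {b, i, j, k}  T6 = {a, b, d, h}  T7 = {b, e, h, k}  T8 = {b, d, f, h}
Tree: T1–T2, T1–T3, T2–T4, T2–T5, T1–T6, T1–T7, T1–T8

Vertex coverage: the bags together contain {a, b, c, d, e, f, g, h, i, j, k}, the full vertex set. Edge coverage: each edge of G has both endpoints in at least one bag. Running intersection: for every vertex, the bags containing it form a connected subtree. All three properties hold, so this is a valid tree decomposition of width max|bag| − 1 = 3, and hence tw(G) ≤ 3.

Yes; width 3.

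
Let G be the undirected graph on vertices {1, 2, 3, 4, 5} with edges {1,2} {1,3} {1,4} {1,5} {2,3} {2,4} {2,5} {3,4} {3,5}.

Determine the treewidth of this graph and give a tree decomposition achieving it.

Treewidth 3.
One such decomposition:
Bags: B1 = {1, 2, 3, 4}  B2 = {1, 2, 3, 5}
Tree: B1–B2

Each bag holds 4 vertices, so the decomposition has width 3, which upper-bounds the treewidth. For the lower bound, the 4 vertices {1, 2, 3, 4} are pairwise adjacent, and any tree decomposition puts a clique entirely inside one bag — forcing width ≥ 3. The upper and lower bounds meet at 3, so that is the treewidth.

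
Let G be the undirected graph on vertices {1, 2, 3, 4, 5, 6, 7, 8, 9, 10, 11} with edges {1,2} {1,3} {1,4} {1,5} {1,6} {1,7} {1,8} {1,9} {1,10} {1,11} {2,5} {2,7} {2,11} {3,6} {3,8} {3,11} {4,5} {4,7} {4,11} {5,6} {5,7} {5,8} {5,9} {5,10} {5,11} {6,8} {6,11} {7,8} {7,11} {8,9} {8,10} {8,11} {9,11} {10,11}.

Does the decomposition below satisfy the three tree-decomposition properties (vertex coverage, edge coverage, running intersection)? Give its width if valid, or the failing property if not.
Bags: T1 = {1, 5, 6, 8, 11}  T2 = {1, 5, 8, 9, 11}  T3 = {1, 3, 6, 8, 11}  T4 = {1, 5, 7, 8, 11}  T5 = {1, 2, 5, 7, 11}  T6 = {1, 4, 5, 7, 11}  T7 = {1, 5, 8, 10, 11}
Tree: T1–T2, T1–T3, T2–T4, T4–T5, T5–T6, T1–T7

Checking the three conditions: (i) the bags cover all of {1, 2, 3, 4, 5, 6, 7, 8, 9, 10, 11}; (ii) for each edge, some bag contains both endpoints; (iii) the bags containing any fixed vertex form a subtree. All hold, so the decomposition is valid with width 5 − 1 = 4.

Yes; width 4.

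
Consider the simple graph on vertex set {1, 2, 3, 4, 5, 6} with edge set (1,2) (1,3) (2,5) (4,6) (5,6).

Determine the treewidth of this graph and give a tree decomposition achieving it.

The largest bag has 2 vertices, giving width 1; this decomposition certifies tw(G) ≤ 1. G has an edge, so its treewidth is at least 1. Hence tw(G) = 1 exactly.

Treewidth 1.
One optimal decomposition is:
Bags: B1 = {1, 3}  B2 = {1, 2}  B3 = {2, 5}  B4 = {5, 6}  B5 = {4, 6}
Tree: B1–B2, B2–B3, B3–B4, B4–B5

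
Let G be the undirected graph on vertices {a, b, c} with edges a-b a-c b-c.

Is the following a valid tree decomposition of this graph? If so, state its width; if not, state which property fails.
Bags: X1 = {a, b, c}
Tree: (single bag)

Yes; width 2.

Checking the three conditions: (i) the bags cover all of {a, b, c}; (ii) for each edge, some bag contains both endpoints; (iii) the bags containing any fixed vertex form a subtree. All hold, so the decomposition is valid with width 3 − 1 = 2.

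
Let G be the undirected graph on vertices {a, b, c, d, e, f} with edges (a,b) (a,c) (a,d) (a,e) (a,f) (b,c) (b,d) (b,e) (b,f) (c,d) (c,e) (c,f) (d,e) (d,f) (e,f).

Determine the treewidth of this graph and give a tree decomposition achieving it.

With just one bag of size 6, the width is 6 − 1 = 5, so tw(G) ≤ 5. On the other hand G contains the 6-clique {a, b, c, d, e, f}. A clique must lie in a single bag of any decomposition, so no decomposition can have width below 5. Combining the bounds, tw(G) = 5.

Treewidth 5.
Bags: B1 = {a, b, c, d, e, f}
Tree: (single bag)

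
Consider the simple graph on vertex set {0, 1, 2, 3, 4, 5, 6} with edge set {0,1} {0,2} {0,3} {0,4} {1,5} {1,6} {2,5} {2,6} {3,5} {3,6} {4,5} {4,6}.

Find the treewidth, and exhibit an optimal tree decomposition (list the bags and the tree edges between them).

The largest bag has 4 vertices, giving width 3; this decomposition certifies tw(G) ≤ 3. For the lower bound: the 4 vertex sets {4,6}, {0,1}, {5}, {2} are disjoint, each induces a connected subgraph, and every pair is joined by at least one edge of G. Contracting each set to a single vertex therefore yields K_{4} as a minor, and since treewidth is minor-monotone, tw(G) ≥ tw(K_{4}) = 3. Therefore the treewidth is 3.

Treewidth 3.
Bags: B1 = {0, 4, 5, 6}  B2 = {0, 1, 5, 6}  B3 = {0, 2, 5, 6}  B4 = {0, 3, 5, 6}
Tree: B1–B2, B2–B3, B3–B4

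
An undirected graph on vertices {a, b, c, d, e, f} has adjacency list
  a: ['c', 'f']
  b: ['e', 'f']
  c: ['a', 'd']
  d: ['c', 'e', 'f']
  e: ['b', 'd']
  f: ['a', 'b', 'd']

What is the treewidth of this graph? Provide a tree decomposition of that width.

Treewidth 2.
Bags: B1 = {a, c, d}  B2 = {a, d, f}  B3 = {d, e, f}  B4 = {b, e, f}
Tree: B1–B2, B2–B3, B3–B4

The largest bag has 3 vertices, giving width 2; this decomposition certifies tw(G) ≤ 2. For the lower bound, G contains the cycle c–a–f–d–c, so G is not a forest; only forests have treewidth ≤ 1, hence tw(G) ≥ 2. Hence tw(G) = 2 exactly.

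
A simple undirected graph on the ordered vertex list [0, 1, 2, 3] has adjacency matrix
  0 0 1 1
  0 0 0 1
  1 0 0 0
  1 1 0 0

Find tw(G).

1

A width-1 tree decomposition is:
Bags: B1 = {0, 2}  B2 = {0, 3}  B3 = {1, 3}
Tree: B1–B2, B2–B3
Every bag has size at most 2, so the width is 2 − 1 = 1 and tw(G) ≤ 1. G has an edge, so its treewidth is at least 1. Combining the bounds, tw(G) = 1.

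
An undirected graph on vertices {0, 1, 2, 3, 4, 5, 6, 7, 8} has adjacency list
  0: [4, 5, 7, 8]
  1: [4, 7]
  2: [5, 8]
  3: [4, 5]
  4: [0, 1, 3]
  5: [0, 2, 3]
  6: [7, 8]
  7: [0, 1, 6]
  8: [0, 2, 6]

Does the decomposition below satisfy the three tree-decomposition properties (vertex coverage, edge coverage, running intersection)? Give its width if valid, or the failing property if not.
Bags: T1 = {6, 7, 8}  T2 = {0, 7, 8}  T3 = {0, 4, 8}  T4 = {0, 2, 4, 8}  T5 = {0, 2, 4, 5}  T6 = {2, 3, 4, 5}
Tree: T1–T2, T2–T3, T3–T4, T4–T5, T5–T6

No — vertex 1 appears in no bag.

A tree decomposition must satisfy three properties: every vertex lies in some bag; for every edge, both endpoints lie together in some bag; and for every vertex, the bags containing it form a connected subtree. Here vertex 1 appears in no bag, so the decomposition is invalid.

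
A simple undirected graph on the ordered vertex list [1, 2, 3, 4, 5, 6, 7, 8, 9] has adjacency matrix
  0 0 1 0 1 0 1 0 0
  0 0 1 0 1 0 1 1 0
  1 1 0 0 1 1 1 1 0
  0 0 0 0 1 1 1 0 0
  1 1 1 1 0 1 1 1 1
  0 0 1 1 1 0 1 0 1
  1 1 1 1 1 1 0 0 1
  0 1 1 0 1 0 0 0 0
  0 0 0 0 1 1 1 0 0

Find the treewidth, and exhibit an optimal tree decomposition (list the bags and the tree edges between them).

The largest bag has 4 vertices, giving width 3; this decomposition certifies tw(G) ≤ 3. On the other hand G contains the 4-clique {2, 3, 5, 8}. A clique must lie in a single bag of any decomposition, so no decomposition can have width below 3. Hence tw(G) = 3 exactly.

Treewidth 3.
One such decomposition:
Bags: B1 = {3, 5, 6, 7}  B2 = {5, 6, 7, 9}  B3 = {1, 3, 5, 7}  B4 = {2, 3, 5, 7}  B5 = {4, 5, 6, 7}  B6 = {2, 3, 5, 8}
Tree: B1–B2, B1–B3, B1–B4, B1–B5, B4–B6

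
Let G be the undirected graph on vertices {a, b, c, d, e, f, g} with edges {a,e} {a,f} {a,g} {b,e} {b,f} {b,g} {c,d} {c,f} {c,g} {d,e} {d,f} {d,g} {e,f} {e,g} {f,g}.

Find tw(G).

A width-3 tree decomposition is:
Bags: B1 = {a, e, f, g}  B2 = {d, e, f, g}  B3 = {c, d, f, g}  B4 = {b, e, f, g}
Tree: B1–B2, B2–B3, B2–B4
Each bag holds 4 vertices, so the decomposition has width 3, which upper-bounds the treewidth. For the lower bound, the 4 vertices {d, e, f, g} are pairwise adjacent, and any tree decomposition puts a clique entirely inside one bag — forcing width ≥ 3. Hence tw(G) = 3 exactly.

3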